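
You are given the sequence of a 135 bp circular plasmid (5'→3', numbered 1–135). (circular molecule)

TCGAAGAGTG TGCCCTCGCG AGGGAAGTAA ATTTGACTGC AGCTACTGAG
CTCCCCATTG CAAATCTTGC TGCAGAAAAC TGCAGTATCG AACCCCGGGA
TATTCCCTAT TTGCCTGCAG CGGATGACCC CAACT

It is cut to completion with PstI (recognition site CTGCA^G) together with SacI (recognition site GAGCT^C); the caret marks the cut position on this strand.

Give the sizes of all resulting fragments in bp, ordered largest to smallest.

57, 35, 22, 11, 10 bp

PstI sites (CTGCAG) start at positions 37, 70, 80, 115.
PstI cuts after base 5 of each site (before the last base), so after positions 41, 74, 84, 119.
The SacI site (GAGCTC) starts at position 48.
SacI cuts after base 5 of each site (before the last base), so after position 52.
Combined cut positions: 41, 52, 74, 84, 119.
Circular molecule, 5 cuts → 5 fragments:
  42–52 → 11 bp
  53–74 → 22 bp
  75–84 → 10 bp
  85–119 → 35 bp
  120–135 then 1–41 → 16 + 41 = 57 bp
Sorted largest to smallest: 57, 35, 22, 11, 10 bp.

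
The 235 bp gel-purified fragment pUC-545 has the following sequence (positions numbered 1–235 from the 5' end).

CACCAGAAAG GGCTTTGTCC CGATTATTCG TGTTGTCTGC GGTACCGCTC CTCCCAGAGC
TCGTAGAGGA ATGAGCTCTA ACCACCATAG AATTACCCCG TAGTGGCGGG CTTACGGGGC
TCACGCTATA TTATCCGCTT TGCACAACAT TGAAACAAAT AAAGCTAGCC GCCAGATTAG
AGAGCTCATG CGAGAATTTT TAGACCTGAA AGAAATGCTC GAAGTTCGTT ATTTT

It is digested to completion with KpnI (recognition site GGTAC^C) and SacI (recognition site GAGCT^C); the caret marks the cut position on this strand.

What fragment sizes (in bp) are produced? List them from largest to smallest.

109, 49, 45, 16, 16 bp

The KpnI site (GGTACC) starts at position 41.
KpnI cuts after base 5 of each site (before the last base), so after position 45.
SacI sites (GAGCTC) start at positions 57, 73, 182.
SacI cuts after base 5 of each site (before the last base), so after positions 61, 77, 186.
Combined cut positions: 45, 61, 77, 186.
Linear molecule, 4 cuts → 5 fragments:
  1–45 → 45 bp
  46–61 → 16 bp
  62–77 → 16 bp
  78–186 → 109 bp
  187–235 → 49 bp
Sorted largest to smallest: 109, 49, 45, 16, 16 bp.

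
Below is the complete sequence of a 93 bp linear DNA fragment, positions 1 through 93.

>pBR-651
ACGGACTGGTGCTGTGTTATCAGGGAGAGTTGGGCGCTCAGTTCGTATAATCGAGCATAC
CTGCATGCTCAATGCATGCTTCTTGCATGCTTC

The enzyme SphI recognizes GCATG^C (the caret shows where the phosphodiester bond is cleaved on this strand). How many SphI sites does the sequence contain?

GCATGC occurs starting at positions 63, 74, 85.
SphI cuts at 3 sites.

3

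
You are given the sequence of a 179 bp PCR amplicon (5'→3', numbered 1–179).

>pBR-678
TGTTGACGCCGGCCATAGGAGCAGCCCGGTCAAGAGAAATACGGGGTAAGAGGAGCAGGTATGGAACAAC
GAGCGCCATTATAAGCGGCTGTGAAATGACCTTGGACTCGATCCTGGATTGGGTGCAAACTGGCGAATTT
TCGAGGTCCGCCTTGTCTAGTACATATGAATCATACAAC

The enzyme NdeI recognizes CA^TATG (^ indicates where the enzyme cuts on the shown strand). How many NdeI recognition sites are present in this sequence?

CATATG occurs starting at position 163.
NdeI cuts at 1 site.

1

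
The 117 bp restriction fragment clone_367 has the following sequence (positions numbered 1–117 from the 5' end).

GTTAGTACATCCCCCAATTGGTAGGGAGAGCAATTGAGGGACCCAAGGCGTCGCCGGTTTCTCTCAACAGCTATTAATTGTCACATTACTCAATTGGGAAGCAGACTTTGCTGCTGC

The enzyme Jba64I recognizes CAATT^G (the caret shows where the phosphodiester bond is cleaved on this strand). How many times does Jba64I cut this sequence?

3

CAATTG occurs starting at positions 15, 31, 91.
Jba64I cuts at 3 sites.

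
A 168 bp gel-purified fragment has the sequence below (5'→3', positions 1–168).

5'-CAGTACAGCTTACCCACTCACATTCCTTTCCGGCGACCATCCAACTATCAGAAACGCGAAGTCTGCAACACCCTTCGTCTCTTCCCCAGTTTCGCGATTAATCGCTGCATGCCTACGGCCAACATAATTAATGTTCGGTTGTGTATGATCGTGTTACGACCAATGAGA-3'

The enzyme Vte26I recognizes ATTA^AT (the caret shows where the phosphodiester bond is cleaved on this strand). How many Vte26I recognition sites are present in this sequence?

2

ATTAAT occurs starting at positions 97, 127.
Vte26I cuts at 2 sites.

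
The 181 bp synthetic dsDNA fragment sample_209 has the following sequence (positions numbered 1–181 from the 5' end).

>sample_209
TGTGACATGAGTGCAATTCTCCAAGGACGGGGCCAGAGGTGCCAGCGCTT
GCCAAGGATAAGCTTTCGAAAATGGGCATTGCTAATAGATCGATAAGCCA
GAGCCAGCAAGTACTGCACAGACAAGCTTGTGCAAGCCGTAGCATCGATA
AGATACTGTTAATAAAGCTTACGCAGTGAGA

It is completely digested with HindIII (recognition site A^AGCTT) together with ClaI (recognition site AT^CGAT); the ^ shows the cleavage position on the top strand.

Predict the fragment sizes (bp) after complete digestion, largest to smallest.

HindIII sites (AAGCTT) start at positions 60, 124, 165.
HindIII cuts after the first base of each site, so after positions 60, 124, 165.
ClaI sites (ATCGAT) start at positions 89, 144.
ClaI cuts after base 2 of each site, so after positions 90, 145.
Combined cut positions: 60, 90, 124, 145, 165.
Linear molecule, 5 cuts → 6 fragments:
  1–60 → 60 bp
  61–90 → 30 bp
  91–124 → 34 bp
  125–145 → 21 bp
  146–165 → 20 bp
  166–181 → 16 bp
Sorted largest to smallest: 60, 34, 30, 21, 20, 16 bp.

60, 34, 30, 21, 20, 16 bp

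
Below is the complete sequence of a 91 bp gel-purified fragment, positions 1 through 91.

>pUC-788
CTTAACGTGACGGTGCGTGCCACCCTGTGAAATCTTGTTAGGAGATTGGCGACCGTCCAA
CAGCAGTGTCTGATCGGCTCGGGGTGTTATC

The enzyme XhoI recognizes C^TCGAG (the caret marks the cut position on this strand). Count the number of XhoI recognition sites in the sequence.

No occurrence of CTCGAG is present in the sequence.
XhoI does not cut: 0 sites.

0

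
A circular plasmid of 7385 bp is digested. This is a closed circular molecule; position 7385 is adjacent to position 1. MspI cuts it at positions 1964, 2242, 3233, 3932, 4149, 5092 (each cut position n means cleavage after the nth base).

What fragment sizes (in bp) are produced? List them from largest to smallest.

4257, 991, 943, 699, 278, 217 bp

Circular molecule, 6 cuts → 6 fragments:
  2242 − 1964 = 278 bp
  3233 − 2242 = 991 bp
  3932 − 3233 = 699 bp
  4149 − 3932 = 217 bp
  5092 − 4149 = 943 bp
  wrap: 7385 − 5092 + 1964 = 4257 bp
Sorted largest to smallest: 4257, 991, 943, 699, 278, 217 bp.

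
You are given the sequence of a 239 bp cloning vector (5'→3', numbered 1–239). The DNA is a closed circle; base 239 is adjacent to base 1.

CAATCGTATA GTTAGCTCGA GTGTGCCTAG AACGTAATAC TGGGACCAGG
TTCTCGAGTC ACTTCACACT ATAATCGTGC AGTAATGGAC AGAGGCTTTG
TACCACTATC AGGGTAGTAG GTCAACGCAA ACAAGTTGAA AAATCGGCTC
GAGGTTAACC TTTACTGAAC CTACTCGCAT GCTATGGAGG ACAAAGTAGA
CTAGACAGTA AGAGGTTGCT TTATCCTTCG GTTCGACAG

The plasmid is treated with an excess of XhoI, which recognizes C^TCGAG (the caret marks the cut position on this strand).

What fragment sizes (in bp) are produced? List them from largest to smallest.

XhoI sites (CTCGAG) start at positions 16, 53, 148.
XhoI cuts after the first base of each site, so after positions 16, 53, 148.
Circular molecule, 3 cuts → 3 fragments:
  17–53 → 37 bp
  54–148 → 95 bp
  149–239 then 1–16 → 91 + 16 = 107 bp
Sorted largest to smallest: 107, 95, 37 bp.

107, 95, 37 bp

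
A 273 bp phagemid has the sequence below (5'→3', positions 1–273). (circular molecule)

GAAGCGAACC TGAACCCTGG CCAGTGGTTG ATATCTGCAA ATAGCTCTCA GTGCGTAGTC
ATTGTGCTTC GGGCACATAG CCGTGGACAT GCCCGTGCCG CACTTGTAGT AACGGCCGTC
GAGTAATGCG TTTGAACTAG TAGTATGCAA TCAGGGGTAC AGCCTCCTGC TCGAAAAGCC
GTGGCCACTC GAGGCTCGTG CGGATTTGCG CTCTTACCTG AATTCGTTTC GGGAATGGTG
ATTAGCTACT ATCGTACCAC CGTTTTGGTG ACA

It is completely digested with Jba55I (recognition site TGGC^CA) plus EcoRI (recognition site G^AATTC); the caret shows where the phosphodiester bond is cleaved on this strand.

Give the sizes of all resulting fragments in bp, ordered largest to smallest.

Jba55I sites (TGGCCA) start at positions 18, 182.
Jba55I cuts after base 4 of each site, so after positions 21, 185.
The EcoRI site (GAATTC) starts at position 220.
EcoRI cuts after the first base of each site, so after position 220.
Combined cut positions: 21, 185, 220.
Circular molecule, 3 cuts → 3 fragments:
  22–185 → 164 bp
  186–220 → 35 bp
  221–273 then 1–21 → 53 + 21 = 74 bp
Sorted largest to smallest: 164, 74, 35 bp.

164, 74, 35 bp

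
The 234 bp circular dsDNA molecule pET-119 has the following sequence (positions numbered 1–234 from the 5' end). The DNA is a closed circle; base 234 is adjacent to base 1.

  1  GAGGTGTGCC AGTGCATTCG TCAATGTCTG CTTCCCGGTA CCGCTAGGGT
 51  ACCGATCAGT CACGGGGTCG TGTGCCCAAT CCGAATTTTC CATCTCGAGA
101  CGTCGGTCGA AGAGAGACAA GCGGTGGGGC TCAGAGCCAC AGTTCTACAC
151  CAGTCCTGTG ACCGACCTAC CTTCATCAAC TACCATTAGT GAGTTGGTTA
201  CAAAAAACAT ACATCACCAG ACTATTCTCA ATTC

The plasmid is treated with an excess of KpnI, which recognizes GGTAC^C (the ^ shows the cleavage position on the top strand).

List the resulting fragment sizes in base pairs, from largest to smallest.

223, 11 bp

KpnI sites (GGTACC) start at positions 37, 48.
KpnI cuts after base 5 of each site (before the last base), so after positions 41, 52.
Circular molecule, 2 cuts → 2 fragments:
  42–52 → 11 bp
  53–234 then 1–41 → 182 + 41 = 223 bp
Sorted largest to smallest: 223, 11 bp.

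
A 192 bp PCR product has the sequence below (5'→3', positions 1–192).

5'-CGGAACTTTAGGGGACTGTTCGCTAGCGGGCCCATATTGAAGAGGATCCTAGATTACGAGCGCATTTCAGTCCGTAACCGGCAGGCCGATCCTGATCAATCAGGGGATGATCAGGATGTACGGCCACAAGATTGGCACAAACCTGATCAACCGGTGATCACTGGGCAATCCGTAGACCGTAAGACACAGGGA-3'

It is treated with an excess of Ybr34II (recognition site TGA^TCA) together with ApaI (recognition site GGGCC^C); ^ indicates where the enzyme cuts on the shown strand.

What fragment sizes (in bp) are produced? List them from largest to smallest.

Ybr34II sites (TGATCA) start at positions 93, 108, 144, 155.
Ybr34II cuts after base 3 of each site, so after positions 95, 110, 146, 157.
The ApaI site (GGGCCC) starts at position 28.
ApaI cuts after base 5 of each site (before the last base), so after position 32.
Combined cut positions: 32, 95, 110, 146, 157.
Linear molecule, 5 cuts → 6 fragments:
  1–32 → 32 bp
  33–95 → 63 bp
  96–110 → 15 bp
  111–146 → 36 bp
  147–157 → 11 bp
  158–192 → 35 bp
Sorted largest to smallest: 63, 36, 35, 32, 15, 11 bp.

63, 36, 35, 32, 15, 11 bp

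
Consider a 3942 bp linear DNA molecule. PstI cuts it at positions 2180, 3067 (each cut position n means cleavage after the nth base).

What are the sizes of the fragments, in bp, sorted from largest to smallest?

2180, 887, 875 bp

Linear molecule, 2 cuts → 3 fragments:
  2180 − 0 = 2180 bp
  3067 − 2180 = 887 bp
  3942 − 3067 = 875 bp
Sorted largest to smallest: 2180, 887, 875 bp.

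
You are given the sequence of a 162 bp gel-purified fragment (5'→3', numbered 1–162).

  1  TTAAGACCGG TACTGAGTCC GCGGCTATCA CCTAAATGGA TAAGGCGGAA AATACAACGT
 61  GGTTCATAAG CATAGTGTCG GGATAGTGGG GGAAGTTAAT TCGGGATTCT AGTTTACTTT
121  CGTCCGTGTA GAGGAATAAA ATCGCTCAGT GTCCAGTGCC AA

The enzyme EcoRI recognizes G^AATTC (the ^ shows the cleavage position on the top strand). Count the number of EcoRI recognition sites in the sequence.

No occurrence of GAATTC is present in the sequence.
EcoRI does not cut: 0 sites.

0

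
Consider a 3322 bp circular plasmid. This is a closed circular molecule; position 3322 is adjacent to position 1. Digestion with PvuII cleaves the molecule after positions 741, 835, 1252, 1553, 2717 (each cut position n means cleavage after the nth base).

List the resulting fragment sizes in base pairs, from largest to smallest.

Circular molecule, 5 cuts → 5 fragments:
  835 − 741 = 94 bp
  1252 − 835 = 417 bp
  1553 − 1252 = 301 bp
  2717 − 1553 = 1164 bp
  wrap: 3322 − 2717 + 741 = 1346 bp
Sorted largest to smallest: 1346, 1164, 417, 301, 94 bp.

1346, 1164, 417, 301, 94 bp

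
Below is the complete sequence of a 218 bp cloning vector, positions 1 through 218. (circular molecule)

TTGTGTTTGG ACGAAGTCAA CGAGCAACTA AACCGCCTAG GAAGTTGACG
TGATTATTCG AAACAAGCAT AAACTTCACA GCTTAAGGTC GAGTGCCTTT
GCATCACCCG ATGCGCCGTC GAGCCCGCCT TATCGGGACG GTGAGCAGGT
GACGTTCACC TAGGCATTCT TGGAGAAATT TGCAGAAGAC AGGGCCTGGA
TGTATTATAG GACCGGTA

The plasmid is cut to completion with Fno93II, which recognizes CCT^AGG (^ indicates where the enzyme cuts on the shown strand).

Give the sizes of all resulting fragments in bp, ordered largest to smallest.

Fno93II sites (CCTAGG) start at positions 36, 159.
Fno93II cuts after base 3 of each site, so after positions 38, 161.
Circular molecule, 2 cuts → 2 fragments:
  39–161 → 123 bp
  162–218 then 1–38 → 57 + 38 = 95 bp
Sorted largest to smallest: 123, 95 bp.

123, 95 bp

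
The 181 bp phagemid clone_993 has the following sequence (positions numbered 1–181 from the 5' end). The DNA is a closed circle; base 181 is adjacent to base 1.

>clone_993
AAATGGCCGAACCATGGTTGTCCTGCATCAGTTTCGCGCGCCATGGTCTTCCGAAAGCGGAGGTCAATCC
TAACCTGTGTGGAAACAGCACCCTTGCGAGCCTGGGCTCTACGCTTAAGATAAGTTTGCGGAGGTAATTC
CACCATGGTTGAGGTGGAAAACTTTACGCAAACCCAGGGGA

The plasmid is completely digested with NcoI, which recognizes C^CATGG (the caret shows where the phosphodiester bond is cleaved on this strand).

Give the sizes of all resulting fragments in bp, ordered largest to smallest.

102, 50, 29 bp

NcoI sites (CCATGG) start at positions 12, 41, 143.
NcoI cuts after the first base of each site, so after positions 12, 41, 143.
Circular molecule, 3 cuts → 3 fragments:
  13–41 → 29 bp
  42–143 → 102 bp
  144–181 then 1–12 → 38 + 12 = 50 bp
Sorted largest to smallest: 102, 50, 29 bp.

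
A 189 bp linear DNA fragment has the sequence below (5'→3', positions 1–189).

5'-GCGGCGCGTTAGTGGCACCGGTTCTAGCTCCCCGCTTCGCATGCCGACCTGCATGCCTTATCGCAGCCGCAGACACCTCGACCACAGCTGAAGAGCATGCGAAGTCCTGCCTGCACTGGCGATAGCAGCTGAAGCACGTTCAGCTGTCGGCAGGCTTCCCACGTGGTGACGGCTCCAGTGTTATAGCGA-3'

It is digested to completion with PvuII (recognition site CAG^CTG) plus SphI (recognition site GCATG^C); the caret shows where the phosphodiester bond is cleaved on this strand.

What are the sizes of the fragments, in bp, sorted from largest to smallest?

46, 43, 32, 29, 15, 12, 12 bp

PvuII sites (CAGCTG) start at positions 85, 126, 141.
PvuII cuts after base 3 of each site, so after positions 87, 128, 143.
SphI sites (GCATGC) start at positions 39, 51, 95.
SphI cuts after base 5 of each site (before the last base), so after positions 43, 55, 99.
Combined cut positions: 43, 55, 87, 99, 128, 143.
Linear molecule, 6 cuts → 7 fragments:
  1–43 → 43 bp
  44–55 → 12 bp
  56–87 → 32 bp
  88–99 → 12 bp
  100–128 → 29 bp
  129–143 → 15 bp
  144–189 → 46 bp
Sorted largest to smallest: 46, 43, 32, 29, 15, 12, 12 bp.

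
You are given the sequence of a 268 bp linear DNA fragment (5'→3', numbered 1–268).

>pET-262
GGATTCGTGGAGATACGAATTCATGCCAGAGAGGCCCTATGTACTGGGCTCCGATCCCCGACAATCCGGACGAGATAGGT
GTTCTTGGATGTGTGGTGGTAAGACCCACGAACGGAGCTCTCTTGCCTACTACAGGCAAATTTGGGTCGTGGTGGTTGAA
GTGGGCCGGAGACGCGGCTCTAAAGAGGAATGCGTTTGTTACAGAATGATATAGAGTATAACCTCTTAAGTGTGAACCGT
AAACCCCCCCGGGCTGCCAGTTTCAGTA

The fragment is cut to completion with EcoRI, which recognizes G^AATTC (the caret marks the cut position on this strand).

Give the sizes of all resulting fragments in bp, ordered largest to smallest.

251, 17 bp

The EcoRI site (GAATTC) starts at position 17.
EcoRI cuts after the first base of each site, so after position 17.
Linear molecule, 1 cut → 2 fragments:
  1–17 → 17 bp
  18–268 → 251 bp
Sorted largest to smallest: 251, 17 bp.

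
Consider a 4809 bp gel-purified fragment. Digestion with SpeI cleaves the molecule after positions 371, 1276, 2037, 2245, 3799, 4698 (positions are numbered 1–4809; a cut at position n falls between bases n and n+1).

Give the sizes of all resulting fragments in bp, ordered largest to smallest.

1554, 905, 899, 761, 371, 208, 111 bp

Linear molecule, 6 cuts → 7 fragments:
  371 − 0 = 371 bp
  1276 − 371 = 905 bp
  2037 − 1276 = 761 bp
  2245 − 2037 = 208 bp
  3799 − 2245 = 1554 bp
  4698 − 3799 = 899 bp
  4809 − 4698 = 111 bp
Sorted largest to smallest: 1554, 905, 899, 761, 371, 208, 111 bp.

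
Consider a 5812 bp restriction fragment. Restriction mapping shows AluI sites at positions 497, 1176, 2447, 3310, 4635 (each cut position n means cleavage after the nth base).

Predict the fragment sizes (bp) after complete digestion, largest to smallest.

Linear molecule, 5 cuts → 6 fragments:
  497 − 0 = 497 bp
  1176 − 497 = 679 bp
  2447 − 1176 = 1271 bp
  3310 − 2447 = 863 bp
  4635 − 3310 = 1325 bp
  5812 − 4635 = 1177 bp
Sorted largest to smallest: 1325, 1271, 1177, 863, 679, 497 bp.

1325, 1271, 1177, 863, 679, 497 bp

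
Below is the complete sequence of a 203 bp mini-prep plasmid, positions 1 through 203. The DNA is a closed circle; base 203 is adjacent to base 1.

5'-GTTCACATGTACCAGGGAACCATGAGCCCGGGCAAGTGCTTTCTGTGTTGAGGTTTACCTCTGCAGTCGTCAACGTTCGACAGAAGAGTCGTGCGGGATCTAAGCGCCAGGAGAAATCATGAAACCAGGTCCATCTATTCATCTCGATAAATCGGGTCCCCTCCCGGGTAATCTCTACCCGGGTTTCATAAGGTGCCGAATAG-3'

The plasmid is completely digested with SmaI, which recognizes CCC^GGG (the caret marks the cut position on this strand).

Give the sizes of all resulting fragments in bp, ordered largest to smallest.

SmaI sites (CCCGGG) start at positions 27, 163, 178.
SmaI cuts after base 3 of each site, so after positions 29, 165, 180.
Circular molecule, 3 cuts → 3 fragments:
  30–165 → 136 bp
  166–180 → 15 bp
  181–203 then 1–29 → 23 + 29 = 52 bp
Sorted largest to smallest: 136, 52, 15 bp.

136, 52, 15 bp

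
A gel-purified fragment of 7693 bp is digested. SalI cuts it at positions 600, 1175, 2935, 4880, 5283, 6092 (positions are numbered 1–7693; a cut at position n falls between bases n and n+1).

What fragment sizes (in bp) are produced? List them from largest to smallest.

1945, 1760, 1601, 809, 600, 575, 403 bp

Linear molecule, 6 cuts → 7 fragments:
  600 − 0 = 600 bp
  1175 − 600 = 575 bp
  2935 − 1175 = 1760 bp
  4880 − 2935 = 1945 bp
  5283 − 4880 = 403 bp
  6092 − 5283 = 809 bp
  7693 − 6092 = 1601 bp
Sorted largest to smallest: 1945, 1760, 1601, 809, 600, 575, 403 bp.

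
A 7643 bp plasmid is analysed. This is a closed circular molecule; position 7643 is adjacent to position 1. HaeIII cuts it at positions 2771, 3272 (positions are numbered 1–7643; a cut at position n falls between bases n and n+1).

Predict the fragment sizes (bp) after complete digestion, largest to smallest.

Circular molecule, 2 cuts → 2 fragments:
  3272 − 2771 = 501 bp
  wrap: 7643 − 3272 + 2771 = 7142 bp
Sorted largest to smallest: 7142, 501 bp.

7142, 501 bp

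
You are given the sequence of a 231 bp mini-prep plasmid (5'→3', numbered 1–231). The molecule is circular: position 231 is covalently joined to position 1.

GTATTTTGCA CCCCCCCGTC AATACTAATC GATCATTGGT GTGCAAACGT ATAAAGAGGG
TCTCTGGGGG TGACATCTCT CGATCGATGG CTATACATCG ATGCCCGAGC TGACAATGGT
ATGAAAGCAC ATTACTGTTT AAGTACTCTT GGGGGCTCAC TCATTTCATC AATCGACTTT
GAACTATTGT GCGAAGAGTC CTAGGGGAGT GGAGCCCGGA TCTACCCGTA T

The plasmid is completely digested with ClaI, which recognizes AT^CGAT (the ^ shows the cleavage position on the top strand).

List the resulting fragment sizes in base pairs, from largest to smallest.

162, 55, 14 bp

ClaI sites (ATCGAT) start at positions 28, 83, 97.
ClaI cuts after base 2 of each site, so after positions 29, 84, 98.
Circular molecule, 3 cuts → 3 fragments:
  30–84 → 55 bp
  85–98 → 14 bp
  99–231 then 1–29 → 133 + 29 = 162 bp
Sorted largest to smallest: 162, 55, 14 bp.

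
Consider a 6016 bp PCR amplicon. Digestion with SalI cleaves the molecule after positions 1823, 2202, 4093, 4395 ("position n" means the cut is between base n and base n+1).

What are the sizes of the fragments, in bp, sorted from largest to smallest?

Linear molecule, 4 cuts → 5 fragments:
  1823 − 0 = 1823 bp
  2202 − 1823 = 379 bp
  4093 − 2202 = 1891 bp
  4395 − 4093 = 302 bp
  6016 − 4395 = 1621 bp
Sorted largest to smallest: 1891, 1823, 1621, 379, 302 bp.

1891, 1823, 1621, 379, 302 bp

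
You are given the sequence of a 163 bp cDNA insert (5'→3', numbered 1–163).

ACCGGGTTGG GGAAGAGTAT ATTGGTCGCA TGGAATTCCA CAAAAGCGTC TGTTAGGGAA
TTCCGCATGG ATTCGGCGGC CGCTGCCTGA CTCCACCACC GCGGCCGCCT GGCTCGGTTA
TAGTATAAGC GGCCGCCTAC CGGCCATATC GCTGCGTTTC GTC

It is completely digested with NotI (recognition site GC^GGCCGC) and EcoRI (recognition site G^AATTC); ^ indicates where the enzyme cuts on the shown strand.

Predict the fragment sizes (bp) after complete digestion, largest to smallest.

NotI sites (GCGGCCGC) start at positions 76, 101, 129.
NotI cuts after base 2 of each site, so after positions 77, 102, 130.
EcoRI sites (GAATTC) start at positions 33, 58.
EcoRI cuts after the first base of each site, so after positions 33, 58.
Combined cut positions: 33, 58, 77, 102, 130.
Linear molecule, 5 cuts → 6 fragments:
  1–33 → 33 bp
  34–58 → 25 bp
  59–77 → 19 bp
  78–102 → 25 bp
  103–130 → 28 bp
  131–163 → 33 bp
Sorted largest to smallest: 33, 33, 28, 25, 25, 19 bp.

33, 33, 28, 25, 25, 19 bp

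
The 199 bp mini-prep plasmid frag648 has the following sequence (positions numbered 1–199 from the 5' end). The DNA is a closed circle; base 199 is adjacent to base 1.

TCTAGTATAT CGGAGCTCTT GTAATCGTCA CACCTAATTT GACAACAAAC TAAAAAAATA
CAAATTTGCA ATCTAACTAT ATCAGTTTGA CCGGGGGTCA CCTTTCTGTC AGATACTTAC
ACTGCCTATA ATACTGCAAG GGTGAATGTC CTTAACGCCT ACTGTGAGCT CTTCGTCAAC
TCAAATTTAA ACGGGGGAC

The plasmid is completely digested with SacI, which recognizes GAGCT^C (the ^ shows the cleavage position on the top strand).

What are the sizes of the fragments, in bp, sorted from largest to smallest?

SacI sites (GAGCTC) start at positions 13, 166.
SacI cuts after base 5 of each site (before the last base), so after positions 17, 170.
Circular molecule, 2 cuts → 2 fragments:
  18–170 → 153 bp
  171–199 then 1–17 → 29 + 17 = 46 bp
Sorted largest to smallest: 153, 46 bp.

153, 46 bp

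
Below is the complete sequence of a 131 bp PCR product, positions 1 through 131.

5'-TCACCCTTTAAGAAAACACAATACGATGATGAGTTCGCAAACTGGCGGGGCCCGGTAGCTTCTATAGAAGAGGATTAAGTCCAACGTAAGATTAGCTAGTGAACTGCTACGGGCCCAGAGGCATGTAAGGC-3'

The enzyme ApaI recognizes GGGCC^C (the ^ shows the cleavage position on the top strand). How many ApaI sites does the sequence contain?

2

GGGCCC occurs starting at positions 48, 111.
ApaI cuts at 2 sites.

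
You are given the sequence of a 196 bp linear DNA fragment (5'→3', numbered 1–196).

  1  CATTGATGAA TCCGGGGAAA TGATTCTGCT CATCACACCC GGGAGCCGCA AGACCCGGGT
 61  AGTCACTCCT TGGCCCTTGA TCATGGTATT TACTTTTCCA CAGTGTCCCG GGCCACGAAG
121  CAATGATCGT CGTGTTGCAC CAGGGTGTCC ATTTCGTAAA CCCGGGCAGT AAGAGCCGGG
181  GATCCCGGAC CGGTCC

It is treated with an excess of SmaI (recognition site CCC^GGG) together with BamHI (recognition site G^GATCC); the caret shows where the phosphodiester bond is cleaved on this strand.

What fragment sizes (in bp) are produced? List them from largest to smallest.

54, 53, 40, 17, 16, 16 bp

SmaI sites (CCCGGG) start at positions 38, 54, 107, 161.
SmaI cuts after base 3 of each site, so after positions 40, 56, 109, 163.
The BamHI site (GGATCC) starts at position 180.
BamHI cuts after the first base of each site, so after position 180.
Combined cut positions: 40, 56, 109, 163, 180.
Linear molecule, 5 cuts → 6 fragments:
  1–40 → 40 bp
  41–56 → 16 bp
  57–109 → 53 bp
  110–163 → 54 bp
  164–180 → 17 bp
  181–196 → 16 bp
Sorted largest to smallest: 54, 53, 40, 17, 16, 16 bp.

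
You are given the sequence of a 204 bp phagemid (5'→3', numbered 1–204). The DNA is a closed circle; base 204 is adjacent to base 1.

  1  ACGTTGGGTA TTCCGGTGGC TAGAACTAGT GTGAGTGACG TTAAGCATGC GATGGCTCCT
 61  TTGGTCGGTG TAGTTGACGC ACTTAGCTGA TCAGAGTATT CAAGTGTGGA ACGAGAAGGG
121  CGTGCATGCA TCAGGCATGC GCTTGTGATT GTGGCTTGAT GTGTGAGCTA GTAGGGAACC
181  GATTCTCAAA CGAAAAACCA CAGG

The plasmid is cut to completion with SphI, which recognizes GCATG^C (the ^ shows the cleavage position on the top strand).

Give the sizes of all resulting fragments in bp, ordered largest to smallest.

SphI sites (GCATGC) start at positions 45, 124, 135.
SphI cuts after base 5 of each site (before the last base), so after positions 49, 128, 139.
Circular molecule, 3 cuts → 3 fragments:
  50–128 → 79 bp
  129–139 → 11 bp
  140–204 then 1–49 → 65 + 49 = 114 bp
Sorted largest to smallest: 114, 79, 11 bp.

114, 79, 11 bp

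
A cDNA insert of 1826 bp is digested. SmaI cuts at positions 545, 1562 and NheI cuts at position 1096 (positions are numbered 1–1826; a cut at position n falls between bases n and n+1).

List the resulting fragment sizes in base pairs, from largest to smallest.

551, 545, 466, 264 bp

Combined cut positions (sorted): 545, 1096, 1562.
Linear molecule, 3 cuts → 4 fragments:
  545 − 0 = 545 bp
  1096 − 545 = 551 bp
  1562 − 1096 = 466 bp
  1826 − 1562 = 264 bp
Sorted largest to smallest: 551, 545, 466, 264 bp.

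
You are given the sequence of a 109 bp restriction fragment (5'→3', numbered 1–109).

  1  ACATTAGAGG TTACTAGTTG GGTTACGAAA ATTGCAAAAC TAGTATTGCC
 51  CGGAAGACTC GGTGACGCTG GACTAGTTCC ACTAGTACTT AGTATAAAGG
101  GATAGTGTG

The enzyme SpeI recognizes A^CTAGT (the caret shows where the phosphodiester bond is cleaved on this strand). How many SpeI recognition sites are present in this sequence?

4

ACTAGT occurs starting at positions 13, 39, 72, 81.
SpeI cuts at 4 sites.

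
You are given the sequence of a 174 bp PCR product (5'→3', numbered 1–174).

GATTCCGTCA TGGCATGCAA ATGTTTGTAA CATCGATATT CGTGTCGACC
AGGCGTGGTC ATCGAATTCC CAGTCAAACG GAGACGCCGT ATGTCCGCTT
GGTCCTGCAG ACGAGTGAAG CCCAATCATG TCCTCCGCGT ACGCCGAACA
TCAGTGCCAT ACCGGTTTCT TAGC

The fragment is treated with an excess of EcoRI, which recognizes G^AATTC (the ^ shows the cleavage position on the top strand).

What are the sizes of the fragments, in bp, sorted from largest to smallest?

The EcoRI site (GAATTC) starts at position 64.
EcoRI cuts after the first base of each site, so after position 64.
Linear molecule, 1 cut → 2 fragments:
  1–64 → 64 bp
  65–174 → 110 bp
Sorted largest to smallest: 110, 64 bp.

110, 64 bp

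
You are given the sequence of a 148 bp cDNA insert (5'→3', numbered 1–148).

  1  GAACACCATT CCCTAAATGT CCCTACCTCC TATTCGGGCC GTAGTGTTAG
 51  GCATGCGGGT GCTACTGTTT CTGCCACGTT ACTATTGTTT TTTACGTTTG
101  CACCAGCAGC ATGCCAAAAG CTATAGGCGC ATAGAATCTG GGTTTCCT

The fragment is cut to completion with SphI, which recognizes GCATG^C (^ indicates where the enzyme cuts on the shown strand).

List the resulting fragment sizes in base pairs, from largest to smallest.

SphI sites (GCATGC) start at positions 51, 109.
SphI cuts after base 5 of each site (before the last base), so after positions 55, 113.
Linear molecule, 2 cuts → 3 fragments:
  1–55 → 55 bp
  56–113 → 58 bp
  114–148 → 35 bp
Sorted largest to smallest: 58, 55, 35 bp.

58, 55, 35 bp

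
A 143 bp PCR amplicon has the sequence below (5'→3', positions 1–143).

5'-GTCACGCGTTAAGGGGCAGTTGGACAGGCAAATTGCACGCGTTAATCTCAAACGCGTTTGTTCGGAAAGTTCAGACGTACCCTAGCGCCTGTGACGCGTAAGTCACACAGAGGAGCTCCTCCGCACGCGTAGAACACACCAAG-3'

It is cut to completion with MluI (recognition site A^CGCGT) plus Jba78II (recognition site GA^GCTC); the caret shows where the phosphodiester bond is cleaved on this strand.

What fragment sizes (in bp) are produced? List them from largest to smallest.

42, 33, 20, 18, 15, 11, 4 bp

MluI sites (ACGCGT) start at positions 4, 37, 52, 94, 125.
MluI cuts after the first base of each site, so after positions 4, 37, 52, 94, 125.
The Jba78II site (GAGCTC) starts at position 113.
Jba78II cuts after base 2 of each site, so after position 114.
Combined cut positions: 4, 37, 52, 94, 114, 125.
Linear molecule, 6 cuts → 7 fragments:
  1–4 → 4 bp
  5–37 → 33 bp
  38–52 → 15 bp
  53–94 → 42 bp
  95–114 → 20 bp
  115–125 → 11 bp
  126–143 → 18 bp
Sorted largest to smallest: 42, 33, 20, 18, 15, 11, 4 bp.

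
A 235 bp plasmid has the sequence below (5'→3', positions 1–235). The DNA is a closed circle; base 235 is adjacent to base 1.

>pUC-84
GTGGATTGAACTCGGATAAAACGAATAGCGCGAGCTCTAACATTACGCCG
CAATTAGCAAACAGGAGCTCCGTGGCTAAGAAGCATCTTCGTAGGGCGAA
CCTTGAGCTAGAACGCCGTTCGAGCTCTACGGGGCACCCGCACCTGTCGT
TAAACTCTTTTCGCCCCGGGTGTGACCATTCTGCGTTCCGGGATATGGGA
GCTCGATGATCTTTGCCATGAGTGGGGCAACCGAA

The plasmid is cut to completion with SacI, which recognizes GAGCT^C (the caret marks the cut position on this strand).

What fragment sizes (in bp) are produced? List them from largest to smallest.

77, 68, 57, 33 bp

SacI sites (GAGCTC) start at positions 32, 65, 122, 199.
SacI cuts after base 5 of each site (before the last base), so after positions 36, 69, 126, 203.
Circular molecule, 4 cuts → 4 fragments:
  37–69 → 33 bp
  70–126 → 57 bp
  127–203 → 77 bp
  204–235 then 1–36 → 32 + 36 = 68 bp
Sorted largest to smallest: 77, 68, 57, 33 bp.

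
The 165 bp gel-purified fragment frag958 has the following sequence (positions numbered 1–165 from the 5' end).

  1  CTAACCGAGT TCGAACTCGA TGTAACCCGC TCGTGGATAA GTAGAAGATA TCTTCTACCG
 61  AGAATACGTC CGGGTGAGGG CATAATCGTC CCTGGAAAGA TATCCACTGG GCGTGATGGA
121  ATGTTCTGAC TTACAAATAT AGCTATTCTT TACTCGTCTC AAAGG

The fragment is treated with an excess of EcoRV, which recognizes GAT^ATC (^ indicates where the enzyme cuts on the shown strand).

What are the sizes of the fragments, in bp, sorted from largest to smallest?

EcoRV sites (GATATC) start at positions 47, 99.
EcoRV cuts after base 3 of each site, so after positions 49, 101.
Linear molecule, 2 cuts → 3 fragments:
  1–49 → 49 bp
  50–101 → 52 bp
  102–165 → 64 bp
Sorted largest to smallest: 64, 52, 49 bp.

64, 52, 49 bp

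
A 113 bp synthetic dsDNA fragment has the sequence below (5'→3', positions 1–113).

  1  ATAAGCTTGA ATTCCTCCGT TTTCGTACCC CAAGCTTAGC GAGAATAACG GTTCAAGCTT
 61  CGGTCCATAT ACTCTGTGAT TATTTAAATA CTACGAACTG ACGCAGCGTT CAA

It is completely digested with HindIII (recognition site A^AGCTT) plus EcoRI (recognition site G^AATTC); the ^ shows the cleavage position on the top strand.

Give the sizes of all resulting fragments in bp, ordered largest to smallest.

58, 23, 23, 6, 3 bp

HindIII sites (AAGCTT) start at positions 3, 32, 55.
HindIII cuts after the first base of each site, so after positions 3, 32, 55.
The EcoRI site (GAATTC) starts at position 9.
EcoRI cuts after the first base of each site, so after position 9.
Combined cut positions: 3, 9, 32, 55.
Linear molecule, 4 cuts → 5 fragments:
  1–3 → 3 bp
  4–9 → 6 bp
  10–32 → 23 bp
  33–55 → 23 bp
  56–113 → 58 bp
Sorted largest to smallest: 58, 23, 23, 6, 3 bp.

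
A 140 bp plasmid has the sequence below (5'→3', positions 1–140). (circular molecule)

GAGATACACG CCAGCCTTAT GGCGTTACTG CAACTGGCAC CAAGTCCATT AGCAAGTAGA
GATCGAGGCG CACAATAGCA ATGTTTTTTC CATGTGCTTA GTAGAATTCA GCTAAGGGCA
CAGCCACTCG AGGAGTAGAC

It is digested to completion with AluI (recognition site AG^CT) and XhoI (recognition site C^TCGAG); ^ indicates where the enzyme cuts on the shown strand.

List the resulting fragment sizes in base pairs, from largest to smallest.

The AluI site (AGCT) starts at position 110.
AluI cuts after base 2 of each site, so after position 111.
The XhoI site (CTCGAG) starts at position 127.
XhoI cuts after the first base of each site, so after position 127.
Combined cut positions: 111, 127.
Circular molecule, 2 cuts → 2 fragments:
  112–127 → 16 bp
  128–140 then 1–111 → 13 + 111 = 124 bp
Sorted largest to smallest: 124, 16 bp.

124, 16 bp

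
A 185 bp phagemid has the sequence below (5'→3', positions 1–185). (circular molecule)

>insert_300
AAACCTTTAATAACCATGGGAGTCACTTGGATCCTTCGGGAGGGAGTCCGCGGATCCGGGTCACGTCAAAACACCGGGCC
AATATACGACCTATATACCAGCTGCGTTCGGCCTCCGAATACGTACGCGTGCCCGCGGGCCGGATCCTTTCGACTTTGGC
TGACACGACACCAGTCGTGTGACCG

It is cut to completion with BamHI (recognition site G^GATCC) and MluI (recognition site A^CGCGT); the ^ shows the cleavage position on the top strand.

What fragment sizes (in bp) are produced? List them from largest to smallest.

BamHI sites (GGATCC) start at positions 29, 52, 142.
BamHI cuts after the first base of each site, so after positions 29, 52, 142.
The MluI site (ACGCGT) starts at position 125.
MluI cuts after the first base of each site, so after position 125.
Combined cut positions: 29, 52, 125, 142.
Circular molecule, 4 cuts → 4 fragments:
  30–52 → 23 bp
  53–125 → 73 bp
  126–142 → 17 bp
  143–185 then 1–29 → 43 + 29 = 72 bp
Sorted largest to smallest: 73, 72, 23, 17 bp.

73, 72, 23, 17 bp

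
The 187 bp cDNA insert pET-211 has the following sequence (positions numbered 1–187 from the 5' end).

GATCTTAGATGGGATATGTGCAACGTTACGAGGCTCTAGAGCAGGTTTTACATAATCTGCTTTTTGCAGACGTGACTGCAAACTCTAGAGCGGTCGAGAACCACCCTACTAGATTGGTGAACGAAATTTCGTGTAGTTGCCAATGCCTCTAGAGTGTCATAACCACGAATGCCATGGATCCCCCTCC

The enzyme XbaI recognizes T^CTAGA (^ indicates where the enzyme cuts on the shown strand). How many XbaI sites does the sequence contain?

3

TCTAGA occurs starting at positions 35, 84, 148.
XbaI cuts at 3 sites.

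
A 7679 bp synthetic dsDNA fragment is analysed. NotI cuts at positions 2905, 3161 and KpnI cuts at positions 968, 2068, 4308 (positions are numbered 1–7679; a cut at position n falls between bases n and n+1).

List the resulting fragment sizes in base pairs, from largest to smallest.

3371, 1147, 1100, 968, 837, 256 bp

Combined cut positions (sorted): 968, 2068, 2905, 3161, 4308.
Linear molecule, 5 cuts → 6 fragments:
  968 − 0 = 968 bp
  2068 − 968 = 1100 bp
  2905 − 2068 = 837 bp
  3161 − 2905 = 256 bp
  4308 − 3161 = 1147 bp
  7679 − 4308 = 3371 bp
Sorted largest to smallest: 3371, 1147, 1100, 968, 837, 256 bp.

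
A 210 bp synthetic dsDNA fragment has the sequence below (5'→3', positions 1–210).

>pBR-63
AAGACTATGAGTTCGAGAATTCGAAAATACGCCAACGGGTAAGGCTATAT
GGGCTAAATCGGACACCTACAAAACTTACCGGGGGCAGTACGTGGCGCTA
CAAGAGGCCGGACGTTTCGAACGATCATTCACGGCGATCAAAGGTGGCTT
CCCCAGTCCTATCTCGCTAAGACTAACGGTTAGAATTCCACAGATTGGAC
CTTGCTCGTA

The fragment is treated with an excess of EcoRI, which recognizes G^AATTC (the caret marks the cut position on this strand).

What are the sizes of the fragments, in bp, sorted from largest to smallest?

166, 27, 17 bp

EcoRI sites (GAATTC) start at positions 17, 183.
EcoRI cuts after the first base of each site, so after positions 17, 183.
Linear molecule, 2 cuts → 3 fragments:
  1–17 → 17 bp
  18–183 → 166 bp
  184–210 → 27 bp
Sorted largest to smallest: 166, 27, 17 bp.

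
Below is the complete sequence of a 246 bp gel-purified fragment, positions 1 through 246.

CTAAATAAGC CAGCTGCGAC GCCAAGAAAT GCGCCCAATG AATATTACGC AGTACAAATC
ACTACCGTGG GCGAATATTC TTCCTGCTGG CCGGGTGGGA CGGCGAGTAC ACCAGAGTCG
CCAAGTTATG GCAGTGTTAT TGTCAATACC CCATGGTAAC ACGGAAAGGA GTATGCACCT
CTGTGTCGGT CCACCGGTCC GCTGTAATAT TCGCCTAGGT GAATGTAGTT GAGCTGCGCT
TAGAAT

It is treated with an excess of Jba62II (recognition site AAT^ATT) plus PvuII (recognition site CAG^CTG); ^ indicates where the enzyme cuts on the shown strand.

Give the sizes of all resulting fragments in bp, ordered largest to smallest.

132, 38, 33, 30, 13 bp

Jba62II sites (AATATT) start at positions 41, 74, 206.
Jba62II cuts after base 3 of each site, so after positions 43, 76, 208.
The PvuII site (CAGCTG) starts at position 11.
PvuII cuts after base 3 of each site, so after position 13.
Combined cut positions: 13, 43, 76, 208.
Linear molecule, 4 cuts → 5 fragments:
  1–13 → 13 bp
  14–43 → 30 bp
  44–76 → 33 bp
  77–208 → 132 bp
  209–246 → 38 bp
Sorted largest to smallest: 132, 38, 33, 30, 13 bp.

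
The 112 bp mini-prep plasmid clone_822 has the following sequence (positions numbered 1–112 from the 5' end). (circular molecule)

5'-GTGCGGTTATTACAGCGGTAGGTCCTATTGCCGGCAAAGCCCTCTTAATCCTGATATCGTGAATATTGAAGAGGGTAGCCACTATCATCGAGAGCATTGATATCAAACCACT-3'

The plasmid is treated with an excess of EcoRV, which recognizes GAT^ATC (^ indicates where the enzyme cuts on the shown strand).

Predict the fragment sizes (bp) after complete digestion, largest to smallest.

EcoRV sites (GATATC) start at positions 53, 99.
EcoRV cuts after base 3 of each site, so after positions 55, 101.
Circular molecule, 2 cuts → 2 fragments:
  56–101 → 46 bp
  102–112 then 1–55 → 11 + 55 = 66 bp
Sorted largest to smallest: 66, 46 bp.

66, 46 bp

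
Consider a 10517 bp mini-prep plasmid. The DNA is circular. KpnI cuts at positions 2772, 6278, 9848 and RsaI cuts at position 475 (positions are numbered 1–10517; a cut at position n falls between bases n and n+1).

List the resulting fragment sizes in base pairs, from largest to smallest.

Combined cut positions (sorted): 475, 2772, 6278, 9848.
Circular molecule, 4 cuts → 4 fragments:
  2772 − 475 = 2297 bp
  6278 − 2772 = 3506 bp
  9848 − 6278 = 3570 bp
  wrap: 10517 − 9848 + 475 = 1144 bp
Sorted largest to smallest: 3570, 3506, 2297, 1144 bp.

3570, 3506, 2297, 1144 bp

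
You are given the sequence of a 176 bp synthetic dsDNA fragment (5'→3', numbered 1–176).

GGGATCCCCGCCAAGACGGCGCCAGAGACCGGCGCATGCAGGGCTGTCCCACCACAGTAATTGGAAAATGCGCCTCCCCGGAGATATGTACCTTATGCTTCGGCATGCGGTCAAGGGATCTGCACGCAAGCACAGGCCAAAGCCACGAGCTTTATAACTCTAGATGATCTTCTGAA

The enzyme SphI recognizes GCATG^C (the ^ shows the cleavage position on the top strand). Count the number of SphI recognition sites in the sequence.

GCATGC occurs starting at positions 34, 103.
SphI cuts at 2 sites.

2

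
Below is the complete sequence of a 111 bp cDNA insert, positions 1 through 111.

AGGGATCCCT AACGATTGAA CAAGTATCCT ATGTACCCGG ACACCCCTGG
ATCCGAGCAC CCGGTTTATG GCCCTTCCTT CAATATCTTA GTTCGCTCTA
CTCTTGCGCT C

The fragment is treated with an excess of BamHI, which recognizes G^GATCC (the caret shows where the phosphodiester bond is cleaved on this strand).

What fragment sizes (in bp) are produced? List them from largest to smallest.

62, 46, 3 bp

BamHI sites (GGATCC) start at positions 3, 49.
BamHI cuts after the first base of each site, so after positions 3, 49.
Linear molecule, 2 cuts → 3 fragments:
  1–3 → 3 bp
  4–49 → 46 bp
  50–111 → 62 bp
Sorted largest to smallest: 62, 46, 3 bp.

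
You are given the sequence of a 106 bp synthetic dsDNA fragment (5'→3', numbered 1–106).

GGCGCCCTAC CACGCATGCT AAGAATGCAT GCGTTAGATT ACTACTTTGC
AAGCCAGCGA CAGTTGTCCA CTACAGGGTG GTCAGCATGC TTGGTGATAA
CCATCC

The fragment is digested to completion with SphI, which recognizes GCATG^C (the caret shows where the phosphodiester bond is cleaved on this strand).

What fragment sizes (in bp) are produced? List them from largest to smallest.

58, 18, 17, 13 bp

SphI sites (GCATGC) start at positions 14, 27, 85.
SphI cuts after base 5 of each site (before the last base), so after positions 18, 31, 89.
Linear molecule, 3 cuts → 4 fragments:
  1–18 → 18 bp
  19–31 → 13 bp
  32–89 → 58 bp
  90–106 → 17 bp
Sorted largest to smallest: 58, 18, 17, 13 bp.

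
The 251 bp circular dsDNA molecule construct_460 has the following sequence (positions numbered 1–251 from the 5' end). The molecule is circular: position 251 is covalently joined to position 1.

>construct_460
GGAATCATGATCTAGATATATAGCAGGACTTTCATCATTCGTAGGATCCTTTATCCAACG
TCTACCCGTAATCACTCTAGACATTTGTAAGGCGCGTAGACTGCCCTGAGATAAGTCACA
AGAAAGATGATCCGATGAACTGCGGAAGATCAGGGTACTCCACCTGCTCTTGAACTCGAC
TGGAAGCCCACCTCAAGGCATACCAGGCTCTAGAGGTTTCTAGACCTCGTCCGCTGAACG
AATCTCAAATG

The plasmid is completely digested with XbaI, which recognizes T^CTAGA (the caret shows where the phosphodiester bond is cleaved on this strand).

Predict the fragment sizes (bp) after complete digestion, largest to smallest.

XbaI sites (TCTAGA) start at positions 11, 76, 209, 219.
XbaI cuts after the first base of each site, so after positions 11, 76, 209, 219.
Circular molecule, 4 cuts → 4 fragments:
  12–76 → 65 bp
  77–209 → 133 bp
  210–219 → 10 bp
  220–251 then 1–11 → 32 + 11 = 43 bp
Sorted largest to smallest: 133, 65, 43, 10 bp.

133, 65, 43, 10 bp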